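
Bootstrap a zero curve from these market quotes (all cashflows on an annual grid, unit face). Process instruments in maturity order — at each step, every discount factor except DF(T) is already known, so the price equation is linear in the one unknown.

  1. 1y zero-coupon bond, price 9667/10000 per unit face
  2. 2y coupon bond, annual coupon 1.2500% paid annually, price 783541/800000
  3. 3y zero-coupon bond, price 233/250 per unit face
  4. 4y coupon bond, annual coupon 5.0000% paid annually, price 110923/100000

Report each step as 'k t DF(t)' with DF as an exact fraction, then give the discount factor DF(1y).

1 1 9667/10000
2 2 4777/5000
3 3 233/250
4 4 1841/2000
DF(1y) = 9667/10000 ≈ 0.966700

step 1 [1y] zero: DF = P = 9667/10000 ≈ 0.966700
step 2 [2y] bond c/1=1/80: DF=(783541/800000 − 1/80·(0.966700))/(1+1/80) = 4777/5000 ≈ 0.955400
step 3 [3y] zero: DF = P = 233/250 ≈ 0.932000
step 4 [4y] bond c/1=1/20: DF=(110923/100000 − 1/20·(0.966700+0.955400+0.932000))/(1+1/20) = 1841/2000 ≈ 0.920500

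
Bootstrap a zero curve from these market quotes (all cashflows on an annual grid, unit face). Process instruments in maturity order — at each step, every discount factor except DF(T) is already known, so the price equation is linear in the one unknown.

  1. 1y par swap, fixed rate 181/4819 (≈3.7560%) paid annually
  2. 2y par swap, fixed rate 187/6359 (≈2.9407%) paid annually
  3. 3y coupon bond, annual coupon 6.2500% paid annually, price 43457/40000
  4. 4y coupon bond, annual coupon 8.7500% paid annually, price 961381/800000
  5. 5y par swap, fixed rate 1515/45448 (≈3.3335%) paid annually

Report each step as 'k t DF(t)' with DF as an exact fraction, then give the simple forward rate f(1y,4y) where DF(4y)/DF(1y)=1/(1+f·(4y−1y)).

step 1 [1y] swap r/1=181/4819: DF=(1 − 181/4819·(0))/(1+181/4819) = 4819/5000 ≈ 0.963800
step 2 [2y] swap r/1=187/6359: DF=(1 − 187/6359·(0.963800))/(1+187/6359) = 9439/10000 ≈ 0.943900
step 3 [3y] bond c/1=1/16: DF=(43457/40000 − 1/16·(0.963800+0.943900))/(1+1/16) = 9103/10000 ≈ 0.910300
step 4 [4y] bond c/1=7/80: DF=(961381/800000 − 7/80·(0.963800+0.943900+0.910300))/(1+7/80) = 8783/10000 ≈ 0.878300
step 5 [5y] swap r/1=1515/45448: DF=(1 − 1515/45448·(0.963800+0.943900+0.910300+0.878300))/(1+1515/45448) = 1697/2000 ≈ 0.848500

1 1 4819/5000
2 2 9439/10000
3 3 9103/10000
4 4 8783/10000
5 5 1697/2000
f(1y,4y) = ((4819/5000)/(8783/10000) − 1)/(3) = 285/8783 ≈ 3.2449%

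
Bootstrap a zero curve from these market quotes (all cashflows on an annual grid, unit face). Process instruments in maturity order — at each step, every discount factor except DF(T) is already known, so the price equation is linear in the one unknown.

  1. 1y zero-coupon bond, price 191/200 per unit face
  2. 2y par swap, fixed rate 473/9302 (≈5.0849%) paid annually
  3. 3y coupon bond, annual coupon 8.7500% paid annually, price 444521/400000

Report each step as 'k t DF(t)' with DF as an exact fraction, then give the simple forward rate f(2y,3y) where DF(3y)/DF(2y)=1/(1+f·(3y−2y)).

1 1 191/200
2 2 4527/5000
3 3 4361/5000
f(2y,3y) = ((4527/5000)/(4361/5000) − 1)/(1) = 166/4361 ≈ 3.8065%

step 1 [1y] zero: DF = P = 191/200 ≈ 0.955000
step 2 [2y] swap r/1=473/9302: DF=(1 − 473/9302·(0.955000))/(1+473/9302) = 4527/5000 ≈ 0.905400
step 3 [3y] bond c/1=7/80: DF=(444521/400000 − 7/80·(0.955000+0.905400))/(1+7/80) = 4361/5000 ≈ 0.872200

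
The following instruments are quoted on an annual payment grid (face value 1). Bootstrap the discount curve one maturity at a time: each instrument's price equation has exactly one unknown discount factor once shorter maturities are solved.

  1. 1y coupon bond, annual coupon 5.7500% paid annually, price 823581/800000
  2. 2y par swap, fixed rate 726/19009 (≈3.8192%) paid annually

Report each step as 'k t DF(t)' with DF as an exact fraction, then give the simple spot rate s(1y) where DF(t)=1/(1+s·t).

step 1 [1y] bond c/1=23/400: DF=(823581/800000 − 23/400·(0))/(1+23/400) = 1947/2000 ≈ 0.973500
step 2 [2y] swap r/1=726/19009: DF=(1 − 726/19009·(0.973500))/(1+726/19009) = 4637/5000 ≈ 0.927400

1 1 1947/2000
2 2 4637/5000
s(1y) = (1/(1947/2000) − 1)/(1) = 53/1947 ≈ 2.7221%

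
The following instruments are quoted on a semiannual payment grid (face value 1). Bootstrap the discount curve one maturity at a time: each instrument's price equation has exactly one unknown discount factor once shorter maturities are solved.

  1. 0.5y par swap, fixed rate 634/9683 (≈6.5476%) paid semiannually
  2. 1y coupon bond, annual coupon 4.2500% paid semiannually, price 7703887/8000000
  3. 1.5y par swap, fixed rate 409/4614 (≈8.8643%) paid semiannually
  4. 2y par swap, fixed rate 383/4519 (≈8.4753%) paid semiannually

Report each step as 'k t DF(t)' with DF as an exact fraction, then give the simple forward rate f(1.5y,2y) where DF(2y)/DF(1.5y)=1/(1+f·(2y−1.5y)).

step 1 [0.5y] swap r/2=317/9683: DF=(1 − 317/9683·(0))/(1+317/9683) = 9683/10000 ≈ 0.968300
step 2 [1y] bond c/2=17/800: DF=(7703887/8000000 − 17/800·(0.968300))/(1+17/800) = 2307/2500 ≈ 0.922800
step 3 [1.5y] swap r/2=409/9228: DF=(1 − 409/9228·(0.968300+0.922800))/(1+409/9228) = 8773/10000 ≈ 0.877300
step 4 [2y] swap r/2=383/9038: DF=(1 − 383/9038·(0.968300+0.922800+0.877300))/(1+383/9038) = 2117/2500 ≈ 0.846800

1 1/2 9683/10000
2 1 2307/2500
3 3/2 8773/10000
4 2 2117/2500
f(1.5y,2y) = ((8773/10000)/(2117/2500) − 1)/(1/2) = 305/4234 ≈ 7.2036%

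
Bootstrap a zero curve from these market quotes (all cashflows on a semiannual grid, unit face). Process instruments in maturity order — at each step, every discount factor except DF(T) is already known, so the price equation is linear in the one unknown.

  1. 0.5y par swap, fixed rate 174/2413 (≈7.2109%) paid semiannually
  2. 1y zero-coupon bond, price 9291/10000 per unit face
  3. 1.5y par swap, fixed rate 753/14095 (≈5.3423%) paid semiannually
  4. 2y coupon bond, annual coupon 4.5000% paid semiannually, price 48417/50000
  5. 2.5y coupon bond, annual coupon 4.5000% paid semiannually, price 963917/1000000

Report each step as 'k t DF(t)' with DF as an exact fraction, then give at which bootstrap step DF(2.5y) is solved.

step 1 [0.5y] swap r/2=87/2413: DF=(1 − 87/2413·(0))/(1+87/2413) = 2413/2500 ≈ 0.965200
step 2 [1y] zero: DF = P = 9291/10000 ≈ 0.929100
step 3 [1.5y] swap r/2=753/28190: DF=(1 − 753/28190·(0.965200+0.929100))/(1+753/28190) = 9247/10000 ≈ 0.924700
step 4 [2y] bond c/2=9/400: DF=(48417/50000 − 9/400·(0.965200+0.929100+0.924700))/(1+9/400) = 177/200 ≈ 0.885000
step 5 [2.5y] bond c/2=9/400: DF=(963917/1000000 − 9/400·(0.965200+0.929100+0.924700+0.885000))/(1+9/400) = 2153/2500 ≈ 0.861200

1 1/2 2413/2500
2 1 9291/10000
3 3/2 9247/10000
4 2 177/200
5 5/2 2153/2500
DF(2.5y) is solved at step 5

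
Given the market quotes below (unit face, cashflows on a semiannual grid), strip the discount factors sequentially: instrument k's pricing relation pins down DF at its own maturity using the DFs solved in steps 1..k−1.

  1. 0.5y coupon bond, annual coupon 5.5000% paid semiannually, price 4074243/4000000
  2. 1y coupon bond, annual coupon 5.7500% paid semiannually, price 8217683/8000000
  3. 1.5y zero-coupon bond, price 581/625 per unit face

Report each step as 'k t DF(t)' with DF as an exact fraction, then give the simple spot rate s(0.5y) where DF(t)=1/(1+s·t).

step 1 [0.5y] bond c/2=11/400: DF=(4074243/4000000 − 11/400·(0))/(1+11/400) = 9913/10000 ≈ 0.991300
step 2 [1y] bond c/2=23/800: DF=(8217683/8000000 − 23/800·(0.991300))/(1+23/800) = 2427/2500 ≈ 0.970800
step 3 [1.5y] zero: DF = P = 581/625 ≈ 0.929600

1 1/2 9913/10000
2 1 2427/2500
3 3/2 581/625
s(0.5y) = (1/(9913/10000) − 1)/(1/2) = 174/9913 ≈ 1.7553%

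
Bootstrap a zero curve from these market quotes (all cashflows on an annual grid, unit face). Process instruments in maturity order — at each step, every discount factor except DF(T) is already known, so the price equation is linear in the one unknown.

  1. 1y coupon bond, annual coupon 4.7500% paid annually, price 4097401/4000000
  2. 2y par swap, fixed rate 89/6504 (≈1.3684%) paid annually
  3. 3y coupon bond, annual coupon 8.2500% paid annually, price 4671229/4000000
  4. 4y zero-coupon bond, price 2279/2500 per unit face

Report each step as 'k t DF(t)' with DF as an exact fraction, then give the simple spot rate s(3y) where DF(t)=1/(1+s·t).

1 1 9779/10000
2 2 9733/10000
3 3 9301/10000
4 4 2279/2500
s(3y) = (1/(9301/10000) − 1)/(3) = 233/9301 ≈ 2.5051%

step 1 [1y] bond c/1=19/400: DF=(4097401/4000000 − 19/400·(0))/(1+19/400) = 9779/10000 ≈ 0.977900
step 2 [2y] swap r/1=89/6504: DF=(1 − 89/6504·(0.977900))/(1+89/6504) = 9733/10000 ≈ 0.973300
step 3 [3y] bond c/1=33/400: DF=(4671229/4000000 − 33/400·(0.977900+0.973300))/(1+33/400) = 9301/10000 ≈ 0.930100
step 4 [4y] zero: DF = P = 2279/2500 ≈ 0.911600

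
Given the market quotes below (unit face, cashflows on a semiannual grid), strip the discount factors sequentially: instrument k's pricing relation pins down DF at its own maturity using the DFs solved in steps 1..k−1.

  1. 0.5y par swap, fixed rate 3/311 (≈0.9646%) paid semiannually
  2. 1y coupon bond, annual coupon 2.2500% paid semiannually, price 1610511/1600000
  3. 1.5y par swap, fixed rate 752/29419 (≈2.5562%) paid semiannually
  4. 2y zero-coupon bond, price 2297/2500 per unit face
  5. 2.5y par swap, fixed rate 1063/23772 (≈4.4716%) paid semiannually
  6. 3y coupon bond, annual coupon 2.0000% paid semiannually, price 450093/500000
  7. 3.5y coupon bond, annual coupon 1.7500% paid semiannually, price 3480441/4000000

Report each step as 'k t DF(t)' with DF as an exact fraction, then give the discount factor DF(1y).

step 1 [0.5y] swap r/2=3/622: DF=(1 − 3/622·(0))/(1+3/622) = 622/625 ≈ 0.995200
step 2 [1y] bond c/2=9/800: DF=(1610511/1600000 − 9/800·(0.995200))/(1+9/800) = 9843/10000 ≈ 0.984300
step 3 [1.5y] swap r/2=376/29419: DF=(1 − 376/29419·(0.995200+0.984300))/(1+376/29419) = 1203/1250 ≈ 0.962400
step 4 [2y] zero: DF = P = 2297/2500 ≈ 0.918800
step 5 [2.5y] swap r/2=1063/47544: DF=(1 − 1063/47544·(0.995200+0.984300+0.962400+0.918800))/(1+1063/47544) = 8937/10000 ≈ 0.893700
step 6 [3y] bond c/2=1/100: DF=(450093/500000 − 1/100·(0.995200+0.984300+0.962400+0.918800+0.893700))/(1+1/100) = 4221/5000 ≈ 0.844200
step 7 [3.5y] bond c/2=7/800: DF=(3480441/4000000 − 7/800·(0.995200+0.984300+0.962400+0.918800+0.893700+0.844200))/(1+7/800) = 407/500 ≈ 0.814000

1 1/2 622/625
2 1 9843/10000
3 3/2 1203/1250
4 2 2297/2500
5 5/2 8937/10000
6 3 4221/5000
7 7/2 407/500
DF(1y) = 9843/10000 ≈ 0.984300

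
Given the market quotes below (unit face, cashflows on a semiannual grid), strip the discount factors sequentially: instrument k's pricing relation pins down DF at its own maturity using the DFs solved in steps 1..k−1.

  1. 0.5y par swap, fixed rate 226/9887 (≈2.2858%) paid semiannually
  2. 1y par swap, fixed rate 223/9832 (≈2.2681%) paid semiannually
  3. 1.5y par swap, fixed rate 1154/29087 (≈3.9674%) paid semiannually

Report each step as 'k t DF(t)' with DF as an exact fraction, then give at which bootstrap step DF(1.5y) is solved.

1 1/2 9887/10000
2 1 9777/10000
3 3/2 9423/10000
DF(1.5y) is solved at step 3

step 1 [0.5y] swap r/2=113/9887: DF=(1 − 113/9887·(0))/(1+113/9887) = 9887/10000 ≈ 0.988700
step 2 [1y] swap r/2=223/19664: DF=(1 − 223/19664·(0.988700))/(1+223/19664) = 9777/10000 ≈ 0.977700
step 3 [1.5y] swap r/2=577/29087: DF=(1 − 577/29087·(0.988700+0.977700))/(1+577/29087) = 9423/10000 ≈ 0.942300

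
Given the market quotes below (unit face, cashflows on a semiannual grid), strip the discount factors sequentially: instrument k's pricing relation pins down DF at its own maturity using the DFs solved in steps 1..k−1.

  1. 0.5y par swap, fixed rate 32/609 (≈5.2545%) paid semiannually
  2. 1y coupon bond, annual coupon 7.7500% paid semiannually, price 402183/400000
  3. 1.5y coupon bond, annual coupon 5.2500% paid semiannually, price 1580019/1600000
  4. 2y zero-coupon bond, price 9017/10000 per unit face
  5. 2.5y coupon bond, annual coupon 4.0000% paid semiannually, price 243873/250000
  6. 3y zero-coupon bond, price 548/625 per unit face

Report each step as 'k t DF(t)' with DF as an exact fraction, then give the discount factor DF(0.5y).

step 1 [0.5y] swap r/2=16/609: DF=(1 − 16/609·(0))/(1+16/609) = 609/625 ≈ 0.974400
step 2 [1y] bond c/2=31/800: DF=(402183/400000 − 31/800·(0.974400))/(1+31/800) = 2329/2500 ≈ 0.931600
step 3 [1.5y] bond c/2=21/800: DF=(1580019/1600000 − 21/800·(0.974400+0.931600))/(1+21/800) = 1827/2000 ≈ 0.913500
step 4 [2y] zero: DF = P = 9017/10000 ≈ 0.901700
step 5 [2.5y] bond c/2=1/50: DF=(243873/250000 − 1/50·(0.974400+0.931600+0.913500+0.901700))/(1+1/50) = 4417/5000 ≈ 0.883400
step 6 [3y] zero: DF = P = 548/625 ≈ 0.876800

1 1/2 609/625
2 1 2329/2500
3 3/2 1827/2000
4 2 9017/10000
5 5/2 4417/5000
6 3 548/625
DF(0.5y) = 609/625 ≈ 0.974400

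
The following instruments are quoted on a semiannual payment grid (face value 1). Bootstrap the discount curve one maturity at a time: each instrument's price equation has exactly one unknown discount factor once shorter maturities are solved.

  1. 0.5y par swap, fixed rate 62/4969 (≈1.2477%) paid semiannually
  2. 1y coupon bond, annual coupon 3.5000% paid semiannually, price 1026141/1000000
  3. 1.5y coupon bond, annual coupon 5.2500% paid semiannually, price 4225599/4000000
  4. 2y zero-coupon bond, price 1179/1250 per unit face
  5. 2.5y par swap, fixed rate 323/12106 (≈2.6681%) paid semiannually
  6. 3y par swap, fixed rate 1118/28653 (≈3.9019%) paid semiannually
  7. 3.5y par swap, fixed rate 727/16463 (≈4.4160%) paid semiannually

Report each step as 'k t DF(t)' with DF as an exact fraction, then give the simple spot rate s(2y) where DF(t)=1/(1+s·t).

step 1 [0.5y] swap r/2=31/4969: DF=(1 − 31/4969·(0))/(1+31/4969) = 4969/5000 ≈ 0.993800
step 2 [1y] bond c/2=7/400: DF=(1026141/1000000 − 7/400·(0.993800))/(1+7/400) = 4957/5000 ≈ 0.991400
step 3 [1.5y] bond c/2=21/800: DF=(4225599/4000000 − 21/800·(0.993800+0.991400))/(1+21/800) = 4893/5000 ≈ 0.978600
step 4 [2y] zero: DF = P = 1179/1250 ≈ 0.943200
step 5 [2.5y] swap r/2=323/24212: DF=(1 − 323/24212·(0.993800+0.991400+0.978600+0.943200))/(1+323/24212) = 4677/5000 ≈ 0.935400
step 6 [3y] swap r/2=559/28653: DF=(1 − 559/28653·(0.993800+0.991400+0.978600+0.943200+0.935400))/(1+559/28653) = 4441/5000 ≈ 0.888200
step 7 [3.5y] swap r/2=727/32926: DF=(1 − 727/32926·(0.993800+0.991400+0.978600+0.943200+0.935400+0.888200))/(1+727/32926) = 4273/5000 ≈ 0.854600

1 1/2 4969/5000
2 1 4957/5000
3 3/2 4893/5000
4 2 1179/1250
5 5/2 4677/5000
6 3 4441/5000
7 7/2 4273/5000
s(2y) = (1/(1179/1250) − 1)/(2) = 71/2358 ≈ 3.0110%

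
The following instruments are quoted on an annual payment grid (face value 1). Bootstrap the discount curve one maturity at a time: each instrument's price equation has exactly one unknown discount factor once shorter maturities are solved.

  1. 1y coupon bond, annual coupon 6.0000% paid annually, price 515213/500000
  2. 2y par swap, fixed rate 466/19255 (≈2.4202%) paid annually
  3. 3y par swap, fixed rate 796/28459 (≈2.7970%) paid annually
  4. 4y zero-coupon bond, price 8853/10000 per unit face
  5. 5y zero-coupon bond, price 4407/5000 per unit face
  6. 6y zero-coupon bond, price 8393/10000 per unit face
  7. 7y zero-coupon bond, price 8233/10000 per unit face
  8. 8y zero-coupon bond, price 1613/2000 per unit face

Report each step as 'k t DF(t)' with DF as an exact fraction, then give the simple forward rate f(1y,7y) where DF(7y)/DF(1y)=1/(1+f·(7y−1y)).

step 1 [1y] bond c/1=3/50: DF=(515213/500000 − 3/50·(0))/(1+3/50) = 9721/10000 ≈ 0.972100
step 2 [2y] swap r/1=466/19255: DF=(1 − 466/19255·(0.972100))/(1+466/19255) = 4767/5000 ≈ 0.953400
step 3 [3y] swap r/1=796/28459: DF=(1 − 796/28459·(0.972100+0.953400))/(1+796/28459) = 2301/2500 ≈ 0.920400
step 4 [4y] zero: DF = P = 8853/10000 ≈ 0.885300
step 5 [5y] zero: DF = P = 4407/5000 ≈ 0.881400
step 6 [6y] zero: DF = P = 8393/10000 ≈ 0.839300
step 7 [7y] zero: DF = P = 8233/10000 ≈ 0.823300
step 8 [8y] zero: DF = P = 1613/2000 ≈ 0.806500

1 1 9721/10000
2 2 4767/5000
3 3 2301/2500
4 4 8853/10000
5 5 4407/5000
6 6 8393/10000
7 7 8233/10000
8 8 1613/2000
f(1y,7y) = ((9721/10000)/(8233/10000) − 1)/(6) = 248/8233 ≈ 3.0123%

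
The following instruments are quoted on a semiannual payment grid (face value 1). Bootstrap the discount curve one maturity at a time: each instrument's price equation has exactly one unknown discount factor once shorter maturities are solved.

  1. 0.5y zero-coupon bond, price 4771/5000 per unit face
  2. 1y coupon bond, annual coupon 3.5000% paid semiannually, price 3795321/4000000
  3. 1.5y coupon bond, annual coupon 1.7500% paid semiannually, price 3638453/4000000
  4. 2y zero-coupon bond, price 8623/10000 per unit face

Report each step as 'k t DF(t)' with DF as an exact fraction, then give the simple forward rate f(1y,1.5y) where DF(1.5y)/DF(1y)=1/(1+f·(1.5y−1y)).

step 1 [0.5y] zero: DF = P = 4771/5000 ≈ 0.954200
step 2 [1y] bond c/2=7/400: DF=(3795321/4000000 − 7/400·(0.954200))/(1+7/400) = 9161/10000 ≈ 0.916100
step 3 [1.5y] bond c/2=7/800: DF=(3638453/4000000 − 7/800·(0.954200+0.916100))/(1+7/800) = 1771/2000 ≈ 0.885500
step 4 [2y] zero: DF = P = 8623/10000 ≈ 0.862300

1 1/2 4771/5000
2 1 9161/10000
3 3/2 1771/2000
4 2 8623/10000
f(1y,1.5y) = ((9161/10000)/(1771/2000) − 1)/(1/2) = 612/8855 ≈ 6.9113%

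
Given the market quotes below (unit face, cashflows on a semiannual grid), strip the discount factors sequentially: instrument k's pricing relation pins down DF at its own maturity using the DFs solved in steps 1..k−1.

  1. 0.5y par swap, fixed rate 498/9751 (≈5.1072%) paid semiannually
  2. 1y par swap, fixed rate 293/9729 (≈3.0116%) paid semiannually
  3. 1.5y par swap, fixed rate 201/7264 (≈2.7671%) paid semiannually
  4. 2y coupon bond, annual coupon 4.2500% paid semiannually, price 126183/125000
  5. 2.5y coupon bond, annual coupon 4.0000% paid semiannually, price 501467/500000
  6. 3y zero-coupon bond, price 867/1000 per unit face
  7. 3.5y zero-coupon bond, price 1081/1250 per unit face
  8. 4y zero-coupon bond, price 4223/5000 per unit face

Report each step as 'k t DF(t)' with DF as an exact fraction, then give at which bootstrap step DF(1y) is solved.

1 1/2 9751/10000
2 1 9707/10000
3 3/2 4799/5000
4 2 116/125
5 5/2 9081/10000
6 3 867/1000
7 7/2 1081/1250
8 4 4223/5000
DF(1y) is solved at step 2

step 1 [0.5y] swap r/2=249/9751: DF=(1 − 249/9751·(0))/(1+249/9751) = 9751/10000 ≈ 0.975100
step 2 [1y] swap r/2=293/19458: DF=(1 − 293/19458·(0.975100))/(1+293/19458) = 9707/10000 ≈ 0.970700
step 3 [1.5y] swap r/2=201/14528: DF=(1 − 201/14528·(0.975100+0.970700))/(1+201/14528) = 4799/5000 ≈ 0.959800
step 4 [2y] bond c/2=17/800: DF=(126183/125000 − 17/800·(0.975100+0.970700+0.959800))/(1+17/800) = 116/125 ≈ 0.928000
step 5 [2.5y] bond c/2=1/50: DF=(501467/500000 − 1/50·(0.975100+0.970700+0.959800+0.928000))/(1+1/50) = 9081/10000 ≈ 0.908100
step 6 [3y] zero: DF = P = 867/1000 ≈ 0.867000
step 7 [3.5y] zero: DF = P = 1081/1250 ≈ 0.864800
step 8 [4y] zero: DF = P = 4223/5000 ≈ 0.844600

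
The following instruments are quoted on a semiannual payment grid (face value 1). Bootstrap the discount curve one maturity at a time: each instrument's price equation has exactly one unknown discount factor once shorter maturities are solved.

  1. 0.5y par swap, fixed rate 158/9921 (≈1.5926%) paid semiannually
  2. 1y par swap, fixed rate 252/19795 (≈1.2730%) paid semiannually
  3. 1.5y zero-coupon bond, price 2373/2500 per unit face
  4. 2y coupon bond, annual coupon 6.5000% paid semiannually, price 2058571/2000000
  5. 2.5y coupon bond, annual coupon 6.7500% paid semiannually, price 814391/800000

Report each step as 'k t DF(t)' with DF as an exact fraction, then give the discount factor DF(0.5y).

step 1 [0.5y] swap r/2=79/9921: DF=(1 − 79/9921·(0))/(1+79/9921) = 9921/10000 ≈ 0.992100
step 2 [1y] swap r/2=126/19795: DF=(1 − 126/19795·(0.992100))/(1+126/19795) = 4937/5000 ≈ 0.987400
step 3 [1.5y] zero: DF = P = 2373/2500 ≈ 0.949200
step 4 [2y] bond c/2=13/400: DF=(2058571/2000000 − 13/400·(0.992100+0.987400+0.949200))/(1+13/400) = 9047/10000 ≈ 0.904700
step 5 [2.5y] bond c/2=27/800: DF=(814391/800000 − 27/800·(0.992100+0.987400+0.949200+0.904700))/(1+27/800) = 2149/2500 ≈ 0.859600

1 1/2 9921/10000
2 1 4937/5000
3 3/2 2373/2500
4 2 9047/10000
5 5/2 2149/2500
DF(0.5y) = 9921/10000 ≈ 0.992100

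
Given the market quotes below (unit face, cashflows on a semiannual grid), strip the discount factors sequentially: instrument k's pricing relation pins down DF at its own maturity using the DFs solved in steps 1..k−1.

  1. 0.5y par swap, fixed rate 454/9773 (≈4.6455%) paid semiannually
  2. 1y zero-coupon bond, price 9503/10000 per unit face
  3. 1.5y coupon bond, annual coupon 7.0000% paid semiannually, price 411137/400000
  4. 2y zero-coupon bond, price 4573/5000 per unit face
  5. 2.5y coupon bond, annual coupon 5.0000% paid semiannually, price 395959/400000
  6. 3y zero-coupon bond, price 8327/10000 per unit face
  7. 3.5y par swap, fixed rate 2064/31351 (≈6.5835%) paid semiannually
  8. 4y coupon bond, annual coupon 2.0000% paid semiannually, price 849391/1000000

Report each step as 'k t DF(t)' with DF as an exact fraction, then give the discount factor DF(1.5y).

step 1 [0.5y] swap r/2=227/9773: DF=(1 − 227/9773·(0))/(1+227/9773) = 9773/10000 ≈ 0.977300
step 2 [1y] zero: DF = P = 9503/10000 ≈ 0.950300
step 3 [1.5y] bond c/2=7/200: DF=(411137/400000 − 7/200·(0.977300+0.950300))/(1+7/200) = 9279/10000 ≈ 0.927900
step 4 [2y] zero: DF = P = 4573/5000 ≈ 0.914600
step 5 [2.5y] bond c/2=1/40: DF=(395959/400000 − 1/40·(0.977300+0.950300+0.927900+0.914600))/(1+1/40) = 4369/5000 ≈ 0.873800
step 6 [3y] zero: DF = P = 8327/10000 ≈ 0.832700
step 7 [3.5y] swap r/2=1032/31351: DF=(1 − 1032/31351·(0.977300+0.950300+0.927900+0.914600+0.873800+0.832700))/(1+1032/31351) = 496/625 ≈ 0.793600
step 8 [4y] bond c/2=1/100: DF=(849391/1000000 − 1/100·(0.977300+0.950300+0.927900+0.914600+0.873800+0.832700+0.793600))/(1+1/100) = 7789/10000 ≈ 0.778900

1 1/2 9773/10000
2 1 9503/10000
3 3/2 9279/10000
4 2 4573/5000
5 5/2 4369/5000
6 3 8327/10000
7 7/2 496/625
8 4 7789/10000
DF(1.5y) = 9279/10000 ≈ 0.927900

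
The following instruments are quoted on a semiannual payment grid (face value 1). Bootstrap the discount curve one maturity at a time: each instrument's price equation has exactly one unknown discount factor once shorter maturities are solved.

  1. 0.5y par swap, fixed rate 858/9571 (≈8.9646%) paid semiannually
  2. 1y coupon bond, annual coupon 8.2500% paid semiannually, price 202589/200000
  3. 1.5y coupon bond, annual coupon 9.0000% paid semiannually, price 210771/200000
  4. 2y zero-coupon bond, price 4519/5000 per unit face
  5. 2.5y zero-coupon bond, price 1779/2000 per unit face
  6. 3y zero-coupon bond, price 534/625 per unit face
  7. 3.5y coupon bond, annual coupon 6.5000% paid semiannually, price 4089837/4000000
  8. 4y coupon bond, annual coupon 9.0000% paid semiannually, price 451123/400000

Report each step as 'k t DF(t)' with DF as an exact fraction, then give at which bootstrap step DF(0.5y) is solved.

step 1 [0.5y] swap r/2=429/9571: DF=(1 − 429/9571·(0))/(1+429/9571) = 9571/10000 ≈ 0.957100
step 2 [1y] bond c/2=33/800: DF=(202589/200000 − 33/800·(0.957100))/(1+33/800) = 9349/10000 ≈ 0.934900
step 3 [1.5y] bond c/2=9/200: DF=(210771/200000 − 9/200·(0.957100+0.934900))/(1+9/200) = 927/1000 ≈ 0.927000
step 4 [2y] zero: DF = P = 4519/5000 ≈ 0.903800
step 5 [2.5y] zero: DF = P = 1779/2000 ≈ 0.889500
step 6 [3y] zero: DF = P = 534/625 ≈ 0.854400
step 7 [3.5y] bond c/2=13/400: DF=(4089837/4000000 − 13/400·(0.957100+0.934900+0.927000+0.903800+0.889500+0.854400))/(1+13/400) = 4091/5000 ≈ 0.818200
step 8 [4y] bond c/2=9/200: DF=(451123/400000 − 9/200·(0.957100+0.934900+0.927000+0.903800+0.889500+0.854400+0.818200))/(1+9/200) = 4043/5000 ≈ 0.808600

1 1/2 9571/10000
2 1 9349/10000
3 3/2 927/1000
4 2 4519/5000
5 5/2 1779/2000
6 3 534/625
7 7/2 4091/5000
8 4 4043/5000
DF(0.5y) is solved at step 1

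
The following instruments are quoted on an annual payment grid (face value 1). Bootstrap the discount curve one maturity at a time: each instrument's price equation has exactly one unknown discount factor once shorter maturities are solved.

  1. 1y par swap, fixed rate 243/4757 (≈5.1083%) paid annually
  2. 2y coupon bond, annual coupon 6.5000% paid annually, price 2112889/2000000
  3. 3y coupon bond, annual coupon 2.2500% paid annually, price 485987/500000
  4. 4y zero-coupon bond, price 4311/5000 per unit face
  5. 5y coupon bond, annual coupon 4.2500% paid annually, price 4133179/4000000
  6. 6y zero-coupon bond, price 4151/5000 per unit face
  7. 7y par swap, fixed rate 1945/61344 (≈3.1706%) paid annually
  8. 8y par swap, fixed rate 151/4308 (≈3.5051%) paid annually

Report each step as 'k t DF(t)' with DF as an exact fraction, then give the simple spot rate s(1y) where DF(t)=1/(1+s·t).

step 1 [1y] swap r/1=243/4757: DF=(1 − 243/4757·(0))/(1+243/4757) = 4757/5000 ≈ 0.951400
step 2 [2y] bond c/1=13/200: DF=(2112889/2000000 − 13/200·(0.951400))/(1+13/200) = 9339/10000 ≈ 0.933900
step 3 [3y] bond c/1=9/400: DF=(485987/500000 − 9/400·(0.951400+0.933900))/(1+9/400) = 9091/10000 ≈ 0.909100
step 4 [4y] zero: DF = P = 4311/5000 ≈ 0.862200
step 5 [5y] bond c/1=17/400: DF=(4133179/4000000 − 17/400·(0.951400+0.933900+0.909100+0.862200))/(1+17/400) = 8421/10000 ≈ 0.842100
step 6 [6y] zero: DF = P = 4151/5000 ≈ 0.830200
step 7 [7y] swap r/1=1945/61344: DF=(1 − 1945/61344·(0.951400+0.933900+0.909100+0.862200+0.842100+0.830200))/(1+1945/61344) = 1611/2000 ≈ 0.805500
step 8 [8y] swap r/1=151/4308: DF=(1 − 151/4308·(0.951400+0.933900+0.909100+0.862200+0.842100+0.830200+0.805500))/(1+151/4308) = 474/625 ≈ 0.758400

1 1 4757/5000
2 2 9339/10000
3 3 9091/10000
4 4 4311/5000
5 5 8421/10000
6 6 4151/5000
7 7 1611/2000
8 8 474/625
s(1y) = (1/(4757/5000) − 1)/(1) = 243/4757 ≈ 5.1083%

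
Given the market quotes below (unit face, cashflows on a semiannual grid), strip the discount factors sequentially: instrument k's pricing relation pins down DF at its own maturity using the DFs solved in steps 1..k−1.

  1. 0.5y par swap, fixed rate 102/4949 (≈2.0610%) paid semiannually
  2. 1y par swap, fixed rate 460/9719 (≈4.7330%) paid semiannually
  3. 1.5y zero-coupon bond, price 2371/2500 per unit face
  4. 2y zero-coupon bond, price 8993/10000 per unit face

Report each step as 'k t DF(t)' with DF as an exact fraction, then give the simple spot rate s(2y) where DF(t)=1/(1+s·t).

1 1/2 4949/5000
2 1 477/500
3 3/2 2371/2500
4 2 8993/10000
s(2y) = (1/(8993/10000) − 1)/(2) = 1007/17986 ≈ 5.5988%

step 1 [0.5y] swap r/2=51/4949: DF=(1 − 51/4949·(0))/(1+51/4949) = 4949/5000 ≈ 0.989800
step 2 [1y] swap r/2=230/9719: DF=(1 − 230/9719·(0.989800))/(1+230/9719) = 477/500 ≈ 0.954000
step 3 [1.5y] zero: DF = P = 2371/2500 ≈ 0.948400
step 4 [2y] zero: DF = P = 8993/10000 ≈ 0.899300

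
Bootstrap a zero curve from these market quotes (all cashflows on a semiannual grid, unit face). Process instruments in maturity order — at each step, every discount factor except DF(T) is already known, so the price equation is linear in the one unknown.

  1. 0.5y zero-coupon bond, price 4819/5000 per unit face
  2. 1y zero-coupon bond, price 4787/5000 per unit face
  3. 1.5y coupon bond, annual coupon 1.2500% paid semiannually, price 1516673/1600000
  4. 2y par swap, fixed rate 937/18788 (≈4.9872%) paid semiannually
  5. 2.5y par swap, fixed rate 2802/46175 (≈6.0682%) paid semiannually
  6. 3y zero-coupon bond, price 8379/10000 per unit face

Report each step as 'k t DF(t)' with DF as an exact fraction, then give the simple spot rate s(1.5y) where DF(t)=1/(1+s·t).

1 1/2 4819/5000
2 1 4787/5000
3 3/2 9301/10000
4 2 9063/10000
5 5/2 8599/10000
6 3 8379/10000
s(1.5y) = (1/(9301/10000) − 1)/(3/2) = 466/9301 ≈ 5.0102%

step 1 [0.5y] zero: DF = P = 4819/5000 ≈ 0.963800
step 2 [1y] zero: DF = P = 4787/5000 ≈ 0.957400
step 3 [1.5y] bond c/2=1/160: DF=(1516673/1600000 − 1/160·(0.963800+0.957400))/(1+1/160) = 9301/10000 ≈ 0.930100
step 4 [2y] swap r/2=937/37576: DF=(1 − 937/37576·(0.963800+0.957400+0.930100))/(1+937/37576) = 9063/10000 ≈ 0.906300
step 5 [2.5y] swap r/2=1401/46175: DF=(1 − 1401/46175·(0.963800+0.957400+0.930100+0.906300))/(1+1401/46175) = 8599/10000 ≈ 0.859900
step 6 [3y] zero: DF = P = 8379/10000 ≈ 0.837900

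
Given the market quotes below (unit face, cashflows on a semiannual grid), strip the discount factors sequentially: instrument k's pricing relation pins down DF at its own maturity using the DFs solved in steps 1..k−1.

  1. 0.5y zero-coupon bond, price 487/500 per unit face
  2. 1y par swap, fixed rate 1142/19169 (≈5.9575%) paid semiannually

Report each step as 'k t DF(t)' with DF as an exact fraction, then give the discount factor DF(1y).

step 1 [0.5y] zero: DF = P = 487/500 ≈ 0.974000
step 2 [1y] swap r/2=571/19169: DF=(1 − 571/19169·(0.974000))/(1+571/19169) = 9429/10000 ≈ 0.942900

1 1/2 487/500
2 1 9429/10000
DF(1y) = 9429/10000 ≈ 0.942900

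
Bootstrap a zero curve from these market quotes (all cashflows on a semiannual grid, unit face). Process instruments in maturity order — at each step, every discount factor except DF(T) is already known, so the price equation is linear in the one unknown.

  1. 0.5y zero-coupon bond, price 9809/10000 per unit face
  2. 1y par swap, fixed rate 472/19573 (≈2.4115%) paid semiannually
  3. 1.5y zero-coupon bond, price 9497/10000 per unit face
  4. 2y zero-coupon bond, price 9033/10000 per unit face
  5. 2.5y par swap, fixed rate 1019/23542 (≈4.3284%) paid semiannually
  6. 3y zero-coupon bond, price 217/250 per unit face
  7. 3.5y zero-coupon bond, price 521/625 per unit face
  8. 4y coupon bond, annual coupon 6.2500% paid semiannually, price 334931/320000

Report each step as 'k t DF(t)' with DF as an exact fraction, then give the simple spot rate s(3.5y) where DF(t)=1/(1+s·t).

1 1/2 9809/10000
2 1 2441/2500
3 3/2 9497/10000
4 2 9033/10000
5 5/2 8981/10000
6 3 217/250
7 7/2 521/625
8 4 8207/10000
s(3.5y) = (1/(521/625) − 1)/(7/2) = 208/3647 ≈ 5.7033%

step 1 [0.5y] zero: DF = P = 9809/10000 ≈ 0.980900
step 2 [1y] swap r/2=236/19573: DF=(1 − 236/19573·(0.980900))/(1+236/19573) = 2441/2500 ≈ 0.976400
step 3 [1.5y] zero: DF = P = 9497/10000 ≈ 0.949700
step 4 [2y] zero: DF = P = 9033/10000 ≈ 0.903300
step 5 [2.5y] swap r/2=1019/47084: DF=(1 − 1019/47084·(0.980900+0.976400+0.949700+0.903300))/(1+1019/47084) = 8981/10000 ≈ 0.898100
step 6 [3y] zero: DF = P = 217/250 ≈ 0.868000
step 7 [3.5y] zero: DF = P = 521/625 ≈ 0.833600
step 8 [4y] bond c/2=1/32: DF=(334931/320000 − 1/32·(0.980900+0.976400+0.949700+0.903300+0.898100+0.868000+0.833600))/(1+1/32) = 8207/10000 ≈ 0.820700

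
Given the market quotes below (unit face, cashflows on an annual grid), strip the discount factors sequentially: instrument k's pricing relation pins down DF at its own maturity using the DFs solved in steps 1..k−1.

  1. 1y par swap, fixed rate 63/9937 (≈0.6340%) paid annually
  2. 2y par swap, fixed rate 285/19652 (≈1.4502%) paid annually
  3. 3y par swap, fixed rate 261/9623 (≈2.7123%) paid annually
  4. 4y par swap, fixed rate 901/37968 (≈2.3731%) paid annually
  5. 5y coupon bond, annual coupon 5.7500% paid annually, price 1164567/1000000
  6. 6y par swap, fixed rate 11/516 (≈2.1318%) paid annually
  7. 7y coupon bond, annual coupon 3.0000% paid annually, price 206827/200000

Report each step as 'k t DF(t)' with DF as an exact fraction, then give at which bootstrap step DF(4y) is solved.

step 1 [1y] swap r/1=63/9937: DF=(1 − 63/9937·(0))/(1+63/9937) = 9937/10000 ≈ 0.993700
step 2 [2y] swap r/1=285/19652: DF=(1 − 285/19652·(0.993700))/(1+285/19652) = 1943/2000 ≈ 0.971500
step 3 [3y] swap r/1=261/9623: DF=(1 − 261/9623·(0.993700+0.971500))/(1+261/9623) = 9217/10000 ≈ 0.921700
step 4 [4y] swap r/1=901/37968: DF=(1 − 901/37968·(0.993700+0.971500+0.921700))/(1+901/37968) = 9099/10000 ≈ 0.909900
step 5 [5y] bond c/1=23/400: DF=(1164567/1000000 − 23/400·(0.993700+0.971500+0.921700+0.909900))/(1+23/400) = 2237/2500 ≈ 0.894800
step 6 [6y] swap r/1=11/516: DF=(1 − 11/516·(0.993700+0.971500+0.921700+0.909900+0.894800))/(1+11/516) = 2203/2500 ≈ 0.881200
step 7 [7y] bond c/1=3/100: DF=(206827/200000 − 3/100·(0.993700+0.971500+0.921700+0.909900+0.894800+0.881200))/(1+3/100) = 8417/10000 ≈ 0.841700

1 1 9937/10000
2 2 1943/2000
3 3 9217/10000
4 4 9099/10000
5 5 2237/2500
6 6 2203/2500
7 7 8417/10000
DF(4y) is solved at step 4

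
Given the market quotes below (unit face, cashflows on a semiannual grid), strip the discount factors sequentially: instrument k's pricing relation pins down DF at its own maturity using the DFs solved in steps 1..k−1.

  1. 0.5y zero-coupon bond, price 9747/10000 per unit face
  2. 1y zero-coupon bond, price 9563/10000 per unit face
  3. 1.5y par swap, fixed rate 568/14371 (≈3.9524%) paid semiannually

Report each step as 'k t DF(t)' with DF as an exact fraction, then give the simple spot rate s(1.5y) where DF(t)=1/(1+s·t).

1 1/2 9747/10000
2 1 9563/10000
3 3/2 1179/1250
s(1.5y) = (1/(1179/1250) − 1)/(3/2) = 142/3537 ≈ 4.0147%

step 1 [0.5y] zero: DF = P = 9747/10000 ≈ 0.974700
step 2 [1y] zero: DF = P = 9563/10000 ≈ 0.956300
step 3 [1.5y] swap r/2=284/14371: DF=(1 − 284/14371·(0.974700+0.956300))/(1+284/14371) = 1179/1250 ≈ 0.943200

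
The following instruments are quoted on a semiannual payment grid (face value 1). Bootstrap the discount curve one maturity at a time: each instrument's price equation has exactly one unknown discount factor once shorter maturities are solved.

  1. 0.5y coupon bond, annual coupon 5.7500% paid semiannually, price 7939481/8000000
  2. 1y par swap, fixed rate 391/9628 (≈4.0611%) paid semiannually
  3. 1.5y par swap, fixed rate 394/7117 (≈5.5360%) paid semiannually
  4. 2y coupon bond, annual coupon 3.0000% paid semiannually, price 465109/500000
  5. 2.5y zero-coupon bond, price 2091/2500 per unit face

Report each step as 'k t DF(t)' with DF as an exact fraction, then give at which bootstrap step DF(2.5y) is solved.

step 1 [0.5y] bond c/2=23/800: DF=(7939481/8000000 − 23/800·(0))/(1+23/800) = 9647/10000 ≈ 0.964700
step 2 [1y] swap r/2=391/19256: DF=(1 − 391/19256·(0.964700))/(1+391/19256) = 9609/10000 ≈ 0.960900
step 3 [1.5y] swap r/2=197/7117: DF=(1 − 197/7117·(0.964700+0.960900))/(1+197/7117) = 2303/2500 ≈ 0.921200
step 4 [2y] bond c/2=3/200: DF=(465109/500000 − 3/200·(0.964700+0.960900+0.921200))/(1+3/200) = 1093/1250 ≈ 0.874400
step 5 [2.5y] zero: DF = P = 2091/2500 ≈ 0.836400

1 1/2 9647/10000
2 1 9609/10000
3 3/2 2303/2500
4 2 1093/1250
5 5/2 2091/2500
DF(2.5y) is solved at step 5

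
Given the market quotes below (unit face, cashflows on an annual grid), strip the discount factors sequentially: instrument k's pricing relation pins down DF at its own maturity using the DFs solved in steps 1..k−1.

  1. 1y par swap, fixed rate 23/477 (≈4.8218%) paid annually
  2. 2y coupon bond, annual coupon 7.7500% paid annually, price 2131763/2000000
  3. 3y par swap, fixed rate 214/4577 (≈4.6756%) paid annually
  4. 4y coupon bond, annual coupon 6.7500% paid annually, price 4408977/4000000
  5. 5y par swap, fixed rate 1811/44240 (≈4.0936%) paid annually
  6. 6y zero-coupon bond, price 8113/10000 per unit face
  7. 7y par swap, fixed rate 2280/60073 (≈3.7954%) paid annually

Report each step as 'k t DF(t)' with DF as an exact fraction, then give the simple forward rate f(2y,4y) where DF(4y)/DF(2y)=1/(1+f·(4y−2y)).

1 1 477/500
2 2 4603/5000
3 3 2179/2500
4 4 8589/10000
5 5 8189/10000
6 6 8113/10000
7 7 193/250
f(2y,4y) = ((4603/5000)/(8589/10000) − 1)/(2) = 617/17178 ≈ 3.5918%

step 1 [1y] swap r/1=23/477: DF=(1 − 23/477·(0))/(1+23/477) = 477/500 ≈ 0.954000
step 2 [2y] bond c/1=31/400: DF=(2131763/2000000 − 31/400·(0.954000))/(1+31/400) = 4603/5000 ≈ 0.920600
step 3 [3y] swap r/1=214/4577: DF=(1 − 214/4577·(0.954000+0.920600))/(1+214/4577) = 2179/2500 ≈ 0.871600
step 4 [4y] bond c/1=27/400: DF=(4408977/4000000 − 27/400·(0.954000+0.920600+0.871600))/(1+27/400) = 8589/10000 ≈ 0.858900
step 5 [5y] swap r/1=1811/44240: DF=(1 − 1811/44240·(0.954000+0.920600+0.871600+0.858900))/(1+1811/44240) = 8189/10000 ≈ 0.818900
step 6 [6y] zero: DF = P = 8113/10000 ≈ 0.811300
step 7 [7y] swap r/1=2280/60073: DF=(1 − 2280/60073·(0.954000+0.920600+0.871600+0.858900+0.818900+0.811300))/(1+2280/60073) = 193/250 ≈ 0.772000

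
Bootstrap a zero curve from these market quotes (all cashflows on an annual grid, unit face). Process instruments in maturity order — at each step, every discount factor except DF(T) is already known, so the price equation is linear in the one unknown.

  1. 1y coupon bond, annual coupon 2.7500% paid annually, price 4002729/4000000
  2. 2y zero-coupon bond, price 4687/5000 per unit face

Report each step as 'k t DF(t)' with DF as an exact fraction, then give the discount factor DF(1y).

1 1 9739/10000
2 2 4687/5000
DF(1y) = 9739/10000 ≈ 0.973900

step 1 [1y] bond c/1=11/400: DF=(4002729/4000000 − 11/400·(0))/(1+11/400) = 9739/10000 ≈ 0.973900
step 2 [2y] zero: DF = P = 4687/5000 ≈ 0.937400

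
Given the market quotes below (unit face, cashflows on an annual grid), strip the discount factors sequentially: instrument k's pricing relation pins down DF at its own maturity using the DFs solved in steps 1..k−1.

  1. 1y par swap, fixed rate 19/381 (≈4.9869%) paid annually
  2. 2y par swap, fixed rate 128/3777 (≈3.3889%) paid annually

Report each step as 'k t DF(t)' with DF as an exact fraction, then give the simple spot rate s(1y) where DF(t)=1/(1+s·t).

1 1 381/400
2 2 117/125
s(1y) = (1/(381/400) − 1)/(1) = 19/381 ≈ 4.9869%

step 1 [1y] swap r/1=19/381: DF=(1 − 19/381·(0))/(1+19/381) = 381/400 ≈ 0.952500
step 2 [2y] swap r/1=128/3777: DF=(1 − 128/3777·(0.952500))/(1+128/3777) = 117/125 ≈ 0.936000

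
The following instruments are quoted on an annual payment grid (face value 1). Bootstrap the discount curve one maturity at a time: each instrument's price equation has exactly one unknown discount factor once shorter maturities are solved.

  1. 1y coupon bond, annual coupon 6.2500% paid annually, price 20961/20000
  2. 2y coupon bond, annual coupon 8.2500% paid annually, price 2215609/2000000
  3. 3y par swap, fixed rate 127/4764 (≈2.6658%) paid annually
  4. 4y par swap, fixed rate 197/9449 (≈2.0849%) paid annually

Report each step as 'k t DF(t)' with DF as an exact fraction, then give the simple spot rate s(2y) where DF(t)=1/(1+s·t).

step 1 [1y] bond c/1=1/16: DF=(20961/20000 − 1/16·(0))/(1+1/16) = 1233/1250 ≈ 0.986400
step 2 [2y] bond c/1=33/400: DF=(2215609/2000000 − 33/400·(0.986400))/(1+33/400) = 4741/5000 ≈ 0.948200
step 3 [3y] swap r/1=127/4764: DF=(1 − 127/4764·(0.986400+0.948200))/(1+127/4764) = 4619/5000 ≈ 0.923800
step 4 [4y] swap r/1=197/9449: DF=(1 − 197/9449·(0.986400+0.948200+0.923800))/(1+197/9449) = 2303/2500 ≈ 0.921200

1 1 1233/1250
2 2 4741/5000
3 3 4619/5000
4 4 2303/2500
s(2y) = (1/(4741/5000) − 1)/(2) = 259/9482 ≈ 2.7315%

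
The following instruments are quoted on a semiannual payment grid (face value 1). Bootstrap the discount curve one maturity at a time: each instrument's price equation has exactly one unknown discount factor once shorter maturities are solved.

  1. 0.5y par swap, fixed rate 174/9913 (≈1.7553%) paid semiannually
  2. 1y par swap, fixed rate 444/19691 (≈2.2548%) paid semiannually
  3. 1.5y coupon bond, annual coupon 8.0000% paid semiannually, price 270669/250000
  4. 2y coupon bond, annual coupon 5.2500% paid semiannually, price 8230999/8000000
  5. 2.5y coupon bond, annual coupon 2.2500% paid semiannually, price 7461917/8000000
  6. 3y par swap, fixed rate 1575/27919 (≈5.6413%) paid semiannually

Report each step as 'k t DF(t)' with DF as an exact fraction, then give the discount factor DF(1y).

step 1 [0.5y] swap r/2=87/9913: DF=(1 − 87/9913·(0))/(1+87/9913) = 9913/10000 ≈ 0.991300
step 2 [1y] swap r/2=222/19691: DF=(1 − 222/19691·(0.991300))/(1+222/19691) = 4889/5000 ≈ 0.977800
step 3 [1.5y] bond c/2=1/25: DF=(270669/250000 − 1/25·(0.991300+0.977800))/(1+1/25) = 9653/10000 ≈ 0.965300
step 4 [2y] bond c/2=21/800: DF=(8230999/8000000 − 21/800·(0.991300+0.977800+0.965300))/(1+21/800) = 371/400 ≈ 0.927500
step 5 [2.5y] bond c/2=9/800: DF=(7461917/8000000 − 9/800·(0.991300+0.977800+0.965300+0.927500))/(1+9/800) = 4397/5000 ≈ 0.879400
step 6 [3y] swap r/2=1575/55838: DF=(1 − 1575/55838·(0.991300+0.977800+0.965300+0.927500+0.879400))/(1+1575/55838) = 337/400 ≈ 0.842500

1 1/2 9913/10000
2 1 4889/5000
3 3/2 9653/10000
4 2 371/400
5 5/2 4397/5000
6 3 337/400
DF(1y) = 4889/5000 ≈ 0.977800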